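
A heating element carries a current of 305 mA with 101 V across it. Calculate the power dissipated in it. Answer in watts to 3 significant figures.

Both the voltage across and the current through the element are known, so P = V I applies directly.
P = 101 V × 0.3050 A = 30.80 W

30.8 W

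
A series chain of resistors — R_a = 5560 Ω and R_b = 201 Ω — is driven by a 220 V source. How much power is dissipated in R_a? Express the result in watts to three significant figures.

Series elements share the same current, so find I first, then use P = I²R.
R_total = 5560 + 201 = 5761 Ω
I = V / R_total = 220 / 5761 = 0.03819 A
P_R_a = I² × R_a = (0.03819)² × 5560 = 8.108 W

8.11 W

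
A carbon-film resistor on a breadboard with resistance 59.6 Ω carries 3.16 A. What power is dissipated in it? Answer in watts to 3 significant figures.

With I and R stated, P = I²R applies in one step.
P = (3.160 A)² × 59.6 Ω = 595.1 W

595 W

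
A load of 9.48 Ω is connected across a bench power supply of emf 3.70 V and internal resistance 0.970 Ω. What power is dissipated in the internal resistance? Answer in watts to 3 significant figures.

0.122 W

r is in series with the load, so it carries the full circuit current — the loss in it is I²r.
I = ε / (r + R) = 3.70 / (0.970 + 9.48) = 0.3541 A
P_int = I² r = (0.3541)² × 0.970 = 0.1216 W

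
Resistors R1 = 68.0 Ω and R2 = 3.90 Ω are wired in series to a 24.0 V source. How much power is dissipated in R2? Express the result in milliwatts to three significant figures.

435 mW

The current is common to all series resistors; compute it, then apply P = I²R for the target.
R_total = 68.0 + 3.90 = 71.90 Ω
I = V / R_total = 24.0 / 71.90 = 0.3338 A
P_R2 = I² × R2 = (0.3338)² × 3.90 = 0.4345 W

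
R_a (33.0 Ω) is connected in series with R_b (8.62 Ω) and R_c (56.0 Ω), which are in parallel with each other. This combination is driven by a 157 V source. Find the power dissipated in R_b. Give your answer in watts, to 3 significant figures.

97.4 W

Reduce the parallel pair to R_p first; the network is then a simple series string.
R_p = (8.62×56.0)/(8.62+56.0) = 7.470 Ω
R_total = 33.0 + 7.470 = 40.47 Ω
I = V / R_total = 157 / 40.47 = 3.879 A
Voltage across the parallel pair: V_p = I × R_p = 3.879 × 7.470 = 28.98 V
R_b is across V_p, so use P = V²/R for that branch.
P_R_b = (28.98)² / 8.62 = 97.43 W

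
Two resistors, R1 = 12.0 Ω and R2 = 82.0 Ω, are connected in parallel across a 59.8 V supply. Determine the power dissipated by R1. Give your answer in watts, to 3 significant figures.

298 W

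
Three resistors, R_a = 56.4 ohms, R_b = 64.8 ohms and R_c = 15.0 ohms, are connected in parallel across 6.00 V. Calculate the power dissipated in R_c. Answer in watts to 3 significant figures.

2.40 W

R_c sits directly across the source, so P = V²/R with V = 6.00 V.
P_R_c = V² / R_c = (6.00)² / 15.0 Ω = 2.400 W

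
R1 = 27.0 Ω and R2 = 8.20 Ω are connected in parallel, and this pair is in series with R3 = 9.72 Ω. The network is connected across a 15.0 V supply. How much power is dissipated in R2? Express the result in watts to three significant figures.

First find R_p for the parallel pair, then treat R_p + R3 as a series loop.
R_p = (27.0×8.20)/(27.0+8.20) = 6.290 Ω
R_total = R_p + 9.72 = 6.290 + 9.72 = 16.01 Ω
I = V / R_total = 15.0 / 16.01 = 0.9369 A
Voltage across the parallel pair: V_p = I × R_p = 0.9369 × 6.290 = 5.893 V
Use P = V²/R for R2 with V = V_p.
P_R2 = (5.893)² / 8.20 = 4.235 W

4.24 W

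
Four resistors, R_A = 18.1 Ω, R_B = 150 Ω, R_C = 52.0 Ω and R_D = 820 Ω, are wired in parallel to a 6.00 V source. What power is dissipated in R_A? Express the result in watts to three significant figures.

The supply voltage appears across each parallel branch — just use P = V²/R_A.
P_R_A = V² / R_A = (6.00)² / 18.1 Ω = 1.989 W

1.99 W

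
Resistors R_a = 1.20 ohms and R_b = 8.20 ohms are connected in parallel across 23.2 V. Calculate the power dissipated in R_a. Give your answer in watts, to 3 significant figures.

449 W

Each parallel branch sees the full supply voltage, so P = V²/R applies directly to the target branch.
P_R_a = V² / R_a = (23.2)² / 1.20 Ω = 448.5 W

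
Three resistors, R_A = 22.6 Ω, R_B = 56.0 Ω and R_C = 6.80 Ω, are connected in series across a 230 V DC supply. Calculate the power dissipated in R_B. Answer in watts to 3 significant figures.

Every series element carries the same I. Get I from the total resistance, then P = I² × R_B.
R_total = 22.6 + 56.0 + 6.80 = 85.40 Ω
I = V / R_total = 230 / 85.40 = 2.693 A
P_R_B = I² × R_B = (2.693)² × 56.0 = 406.2 W

406 W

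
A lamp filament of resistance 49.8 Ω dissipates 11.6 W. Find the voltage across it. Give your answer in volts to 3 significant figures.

24.0 V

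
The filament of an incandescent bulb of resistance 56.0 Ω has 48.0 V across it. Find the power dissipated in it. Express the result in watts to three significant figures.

41.1 W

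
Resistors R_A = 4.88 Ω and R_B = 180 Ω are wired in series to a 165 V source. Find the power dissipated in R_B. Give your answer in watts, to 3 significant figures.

143 W

In a series string the same current flows through every resistor — find that current, then P = I²R for the one we want.
R_total = 4.88 + 180 = 184.9 Ω
I = V / R_total = 165 / 184.9 = 0.8925 A
P_R_B = I² × R_B = (0.8925)² × 180 = 143.4 W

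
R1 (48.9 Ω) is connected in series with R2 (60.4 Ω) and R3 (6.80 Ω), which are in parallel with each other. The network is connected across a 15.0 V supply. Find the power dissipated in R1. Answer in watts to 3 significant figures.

Collapse R2‖R3 to a single equivalent, reducing the network to two series elements.
R_p = (60.4×6.80)/(60.4+6.80) = 6.112 Ω
R_total = 48.9 + 6.112 = 55.01 Ω
I = V / R_total = 15.0 / 55.01 = 0.2727 A
All the current flows through R1; use P = I²R.
P_R1 = (0.2727)² × 48.9 = 3.636 W

3.64 W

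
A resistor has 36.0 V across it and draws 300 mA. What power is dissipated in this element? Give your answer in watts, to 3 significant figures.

10.8 W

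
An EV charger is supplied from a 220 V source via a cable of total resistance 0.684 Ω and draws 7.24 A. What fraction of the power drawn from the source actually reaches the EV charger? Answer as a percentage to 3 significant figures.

97.7 %

The cable carries the full 7.24 A.
P_line = I² R_line = (7.240)² × 0.684 = 35.85 W
P_source = V I = 220 × 7.240 = 1593 W; P_load = 1557 W
η = P_load / P_source = 1557 / 1593 = 0.9775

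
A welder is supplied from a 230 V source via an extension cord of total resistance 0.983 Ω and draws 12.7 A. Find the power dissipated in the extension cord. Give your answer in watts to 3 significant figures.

The extension cord is a series resistance carrying the load current; its dissipation is I²R_line.
The extension cord carries the full 12.7 A.
P_line = I² R_line = (12.70)² × 0.983 = 158.5 W

159 W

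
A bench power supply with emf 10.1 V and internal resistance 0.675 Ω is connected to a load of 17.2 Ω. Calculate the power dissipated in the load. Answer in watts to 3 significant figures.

The internal resistance and the load are in series, so the same I flows through both; get I from ε/(r+R), then I²R for the load.
I = ε / (r + R) = 10.1 / (0.675 + 17.2) = 0.5650 A
P_load = I² R = (0.5650)² × 17.2 = 5.491 W

5.49 W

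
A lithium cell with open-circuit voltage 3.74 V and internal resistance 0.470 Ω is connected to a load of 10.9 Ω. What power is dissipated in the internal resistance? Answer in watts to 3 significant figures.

0.0509 W

Internal loss is I²r, with I set by the total series resistance r+R.
I = ε / (r + R) = 3.74 / (0.470 + 10.9) = 0.3289 A
P_int = I² r = (0.3289)² × 0.470 = 0.05085 W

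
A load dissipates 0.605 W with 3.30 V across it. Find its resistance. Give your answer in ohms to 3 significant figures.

18.0 Ω

Rearranging the power relation for the two known quantities gives R = V² / P.
R = (3.30)² / 0.605 = 18.00 Ω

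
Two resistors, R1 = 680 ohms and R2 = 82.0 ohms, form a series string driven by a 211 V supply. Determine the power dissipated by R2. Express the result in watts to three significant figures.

6.29 W

In a series string the same current flows through every resistor — find that current, then P = I²R for the one we want.
R_total = 680 + 82.0 = 762.0 Ω
I = V / R_total = 211 / 762.0 = 0.2769 A
P_R2 = I² × R2 = (0.2769)² × 82.0 = 6.287 W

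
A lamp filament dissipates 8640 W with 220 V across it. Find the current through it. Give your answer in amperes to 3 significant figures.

From P = V I = I²R = V²/R, with the two given quantities we get I = P / V.
I = 8640 / 220 = 39.27 A

39.3 A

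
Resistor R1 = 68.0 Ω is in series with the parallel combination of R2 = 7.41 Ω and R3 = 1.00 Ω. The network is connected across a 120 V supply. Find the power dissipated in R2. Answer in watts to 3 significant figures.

0.318 W

Replace R2 and R3 with their parallel equivalent so the circuit becomes R1 in series with R_p.
R_p = (7.41×1.00)/(7.41+1.00) = 0.8811 Ω
R_total = 68.0 + 0.8811 = 68.88 Ω
I = V / R_total = 120 / 68.88 = 1.742 A
Voltage across the parallel pair: V_p = I × R_p = 1.742 × 0.8811 = 1.535 V
R2 sees V_p directly, so P = V_p² / R2.
P_R2 = (1.535)² / 7.41 = 0.3180 W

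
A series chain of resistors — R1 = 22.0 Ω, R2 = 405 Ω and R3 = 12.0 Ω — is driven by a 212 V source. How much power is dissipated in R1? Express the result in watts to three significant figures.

Every series element carries the same I. Get I from the total resistance, then P = I² × R1.
R_total = 22.0 + 405 + 12.0 = 439.0 Ω
I = V / R_total = 212 / 439.0 = 0.4829 A
P_R1 = I² × R1 = (0.4829)² × 22.0 = 5.131 W

5.13 W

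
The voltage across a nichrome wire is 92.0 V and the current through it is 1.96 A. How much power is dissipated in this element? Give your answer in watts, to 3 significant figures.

V and I are known directly — P = V I, no intermediate step needed.
P = 92.0 V × 1.960 A = 180.3 W

180 W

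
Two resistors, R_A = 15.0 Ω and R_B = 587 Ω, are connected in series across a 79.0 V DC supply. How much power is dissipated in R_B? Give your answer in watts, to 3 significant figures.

10.1 W

Series elements share the same current, so find I first, then use P = I²R.
R_total = 15.0 + 587 = 602.0 Ω
I = V / R_total = 79.0 / 602.0 = 0.1312 A
P_R_B = I² × R_B = (0.1312)² × 587 = 10.11 W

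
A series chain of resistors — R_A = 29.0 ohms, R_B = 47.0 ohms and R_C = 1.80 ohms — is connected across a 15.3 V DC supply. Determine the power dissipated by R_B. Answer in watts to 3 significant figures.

1.82 W

In a series string the same current flows through every resistor — find that current, then P = I²R for the one we want.
R_total = 29.0 + 47.0 + 1.80 = 77.80 Ω
I = V / R_total = 15.3 / 77.80 = 0.1967 A
P_R_B = I² × R_B = (0.1967)² × 47.0 = 1.818 W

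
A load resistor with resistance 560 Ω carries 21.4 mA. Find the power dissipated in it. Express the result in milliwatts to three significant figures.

The current through and the resistance of the element are both given; use P = I²R.
P = (0.02140 A)² × 560 Ω = 0.2565 W

256 mW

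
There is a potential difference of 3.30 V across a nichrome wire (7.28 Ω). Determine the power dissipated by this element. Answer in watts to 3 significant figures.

We know the drop across the element and its resistance — P = V²/R, one step.
P = (3.30 V)² / 7.28 Ω = 1.496 W

1.50 W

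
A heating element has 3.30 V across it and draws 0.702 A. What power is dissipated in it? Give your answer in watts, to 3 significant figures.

2.32 W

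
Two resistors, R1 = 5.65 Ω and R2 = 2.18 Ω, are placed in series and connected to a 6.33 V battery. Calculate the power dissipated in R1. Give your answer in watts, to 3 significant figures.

3.69 W

The current is common to all series resistors; compute it, then apply P = I²R for the target.
R_total = 5.65 + 2.18 = 7.830 Ω
I = V / R_total = 6.33 / 7.830 = 0.8084 A
P_R1 = I² × R1 = (0.8084)² × 5.65 = 3.693 W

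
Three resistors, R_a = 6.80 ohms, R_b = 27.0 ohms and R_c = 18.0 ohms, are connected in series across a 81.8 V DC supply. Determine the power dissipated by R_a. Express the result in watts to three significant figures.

In a series string the same current flows through every resistor — find that current, then P = I²R for the one we want.
R_total = 6.80 + 27.0 + 18.0 = 51.80 Ω
I = V / R_total = 81.8 / 51.80 = 1.579 A
P_R_a = I² × R_a = (1.579)² × 6.80 = 16.96 W

17.0 W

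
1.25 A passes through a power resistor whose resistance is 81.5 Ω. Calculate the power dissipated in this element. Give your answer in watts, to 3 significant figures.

127 W

The current through and the resistance of the element are both given; use P = I²R.
P = (1.250 A)² × 81.5 Ω = 127.3 W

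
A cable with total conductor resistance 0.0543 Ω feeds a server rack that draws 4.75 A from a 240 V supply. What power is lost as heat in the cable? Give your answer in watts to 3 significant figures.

The cable is a series resistance carrying the load current; its dissipation is I²R_line.
The cable carries the full 4.75 A.
P_line = I² R_line = (4.750)² × 0.0543 = 1.225 W

1.23 W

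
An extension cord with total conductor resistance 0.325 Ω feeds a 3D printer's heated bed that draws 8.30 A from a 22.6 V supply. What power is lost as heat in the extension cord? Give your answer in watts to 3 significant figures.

The extension cord and load are in series, so the same current flows in both; the loss is I²R_line.
The extension cord carries the full 8.30 A.
P_line = I² R_line = (8.300)² × 0.325 = 22.39 W

22.4 W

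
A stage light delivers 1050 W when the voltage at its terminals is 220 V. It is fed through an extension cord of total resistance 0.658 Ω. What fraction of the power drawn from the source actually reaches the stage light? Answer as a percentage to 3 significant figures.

I = P / V = 1050 / 220 = 4.773 A through the extension cord.
P_line = I² R_line = (4.773)² × 0.658 = 14.99 W
P_source = P_load + P_line = 1050 + 14.99 = 1065 W
η = P_load / P_source = 1050 / 1065 = 0.9859

98.6 %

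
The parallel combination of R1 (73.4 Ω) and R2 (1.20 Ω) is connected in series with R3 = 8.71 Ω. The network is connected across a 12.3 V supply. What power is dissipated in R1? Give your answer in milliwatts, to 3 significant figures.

Combine R1 and R2 into their parallel equivalent first, reducing the network to two series resistors.
R_p = (73.4×1.20)/(73.4+1.20) = 1.181 Ω
R_total = R_p + 8.71 = 1.181 + 8.71 = 9.891 Ω
I = V / R_total = 12.3 / 9.891 = 1.244 A
Voltage across the parallel pair: V_p = I × R_p = 1.244 × 1.181 = 1.468 V
R1 sits across V_p; its power is V_p²/R.
P_R1 = (1.468)² / 73.4 = 0.02937 W

29.4 mW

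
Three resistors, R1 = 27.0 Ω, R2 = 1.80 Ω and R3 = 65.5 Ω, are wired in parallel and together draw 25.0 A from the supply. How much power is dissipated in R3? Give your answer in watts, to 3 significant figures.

25.8 W

The branches share the same voltage, but only the total current is given — find V from the equivalent resistance first.
1/R_eq = 1/27.0 + 1/1.80 + 1/65.5 ⇒ R_eq = 1.645 Ω
V = I_total × R_eq = 25.00 × 1.645 = 41.13 V
P_R3 = V² / R3 = (41.13)² / 65.5 = 25.82 W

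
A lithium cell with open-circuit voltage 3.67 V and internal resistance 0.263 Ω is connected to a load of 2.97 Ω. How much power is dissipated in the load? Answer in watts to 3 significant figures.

With r and R in series, I = ε/(r+R); the load dissipates I²R.
I = ε / (r + R) = 3.67 / (0.263 + 2.97) = 1.135 A
P_load = I² R = (1.135)² × 2.97 = 3.827 W

3.83 W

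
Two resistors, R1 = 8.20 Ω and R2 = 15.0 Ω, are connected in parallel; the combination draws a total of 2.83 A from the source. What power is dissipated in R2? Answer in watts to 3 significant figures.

15.0 W

The branches share the same voltage, but only the total current is given — find V from the equivalent resistance first.
1/R_eq = 1/8.20 + 1/15.0 ⇒ R_eq = 5.302 Ω
V = I_total × R_eq = 2.830 × 5.302 = 15.00 V
P_R2 = V² / R2 = (15.00)² / 15.0 = 15.01 W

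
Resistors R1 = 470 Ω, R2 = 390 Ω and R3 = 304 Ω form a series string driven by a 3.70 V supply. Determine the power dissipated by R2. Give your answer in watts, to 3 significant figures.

0.00394 W

The current is common to all series resistors; compute it, then apply P = I²R for the target.
R_total = 470 + 390 + 304 = 1164 Ω
I = V / R_total = 3.70 / 1164 = 0.003179 A
P_R2 = I² × R2 = (0.003179)² × 390 = 0.003941 W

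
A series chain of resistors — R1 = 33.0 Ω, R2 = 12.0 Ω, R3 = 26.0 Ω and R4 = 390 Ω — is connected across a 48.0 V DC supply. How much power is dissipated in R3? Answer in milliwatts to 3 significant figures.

The current is common to all series resistors; compute it, then apply P = I²R for the target.
R_total = 33.0 + 12.0 + 26.0 + 390 = 461.0 Ω
I = V / R_total = 48.0 / 461.0 = 0.1041 A
P_R3 = I² × R3 = (0.1041)² × 26.0 = 0.2819 W

282 mW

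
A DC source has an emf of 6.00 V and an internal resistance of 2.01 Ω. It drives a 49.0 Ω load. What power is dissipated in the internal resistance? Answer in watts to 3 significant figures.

The source's internal resistance is just another series element carrying I; its dissipation is I²r.
I = ε / (r + R) = 6.00 / (2.01 + 49.0) = 0.1176 A
P_int = I² r = (0.1176)² × 2.01 = 0.02781 W

0.0278 W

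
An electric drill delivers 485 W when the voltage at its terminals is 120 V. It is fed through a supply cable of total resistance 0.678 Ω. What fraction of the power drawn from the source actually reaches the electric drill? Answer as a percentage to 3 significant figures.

I = P / V = 485 / 120 = 4.042 A through the supply cable.
P_line = I² R_line = (4.042)² × 0.678 = 11.08 W
P_source = P_load + P_line = 485.0 + 11.08 = 496.1 W
η = P_load / P_source = 485.0 / 496.1 = 0.9777

97.8 %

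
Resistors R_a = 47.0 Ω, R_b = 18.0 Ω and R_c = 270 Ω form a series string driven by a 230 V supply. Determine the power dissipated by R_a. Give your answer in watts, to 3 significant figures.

Series elements share the same current, so find I first, then use P = I²R.
R_total = 47.0 + 18.0 + 270 = 335.0 Ω
I = V / R_total = 230 / 335.0 = 0.6866 A
P_R_a = I² × R_a = (0.6866)² × 47.0 = 22.15 W

22.2 W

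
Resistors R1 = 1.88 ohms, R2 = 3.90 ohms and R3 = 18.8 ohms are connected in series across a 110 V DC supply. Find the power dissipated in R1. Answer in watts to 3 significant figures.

Series elements share the same current, so find I first, then use P = I²R.
R_total = 1.88 + 3.90 + 18.8 = 24.58 Ω
I = V / R_total = 110 / 24.58 = 4.475 A
P_R1 = I² × R1 = (4.475)² × 1.88 = 37.65 W

37.7 W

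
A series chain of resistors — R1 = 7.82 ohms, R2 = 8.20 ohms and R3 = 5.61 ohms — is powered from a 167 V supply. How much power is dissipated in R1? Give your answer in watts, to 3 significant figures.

466 W

Series elements share the same current, so find I first, then use P = I²R.
R_total = 7.82 + 8.20 + 5.61 = 21.63 Ω
I = V / R_total = 167 / 21.63 = 7.721 A
P_R1 = I² × R1 = (7.721)² × 7.82 = 466.2 W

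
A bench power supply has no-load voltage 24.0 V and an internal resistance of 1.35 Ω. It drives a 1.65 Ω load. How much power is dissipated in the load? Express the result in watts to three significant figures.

Load and internal resistance form a series loop — compute the loop current, then the load power via I²R.
I = ε / (r + R) = 24.0 / (1.35 + 1.65) = 8.000 A
P_load = I² R = (8.000)² × 1.65 = 105.6 W

106 W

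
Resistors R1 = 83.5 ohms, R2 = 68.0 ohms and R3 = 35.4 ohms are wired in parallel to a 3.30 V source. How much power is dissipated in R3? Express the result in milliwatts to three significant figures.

308 mW

Parallel branches share the same voltage; P = V²/R gives the branch power in one step.
P_R3 = V² / R3 = (3.30)² / 35.4 Ω = 0.3076 W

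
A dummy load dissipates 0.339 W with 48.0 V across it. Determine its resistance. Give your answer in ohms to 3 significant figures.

6800 Ω

The two known quantities fix the third via R = V² / P.
R = (48.0)² / 0.339 = 6796 Ω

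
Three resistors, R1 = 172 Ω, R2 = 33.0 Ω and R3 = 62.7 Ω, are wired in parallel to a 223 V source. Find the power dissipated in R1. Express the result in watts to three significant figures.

289 W

Each parallel branch sees the full supply voltage, so P = V²/R applies directly to the target branch.
P_R1 = V² / R1 = (223)² / 172 Ω = 289.1 W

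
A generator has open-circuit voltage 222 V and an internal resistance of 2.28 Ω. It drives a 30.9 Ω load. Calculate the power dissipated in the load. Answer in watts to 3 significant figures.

1380 W

Load and internal resistance form a series loop — compute the loop current, then the load power via I²R.
I = ε / (r + R) = 222 / (2.28 + 30.9) = 6.691 A
P_load = I² R = (6.691)² × 30.9 = 1383 W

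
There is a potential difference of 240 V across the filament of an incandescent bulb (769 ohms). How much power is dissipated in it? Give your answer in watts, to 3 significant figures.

With V across and R both known, P = V²/R gives the dissipation directly.
P = (240 V)² / 769 Ω = 74.90 W

74.9 W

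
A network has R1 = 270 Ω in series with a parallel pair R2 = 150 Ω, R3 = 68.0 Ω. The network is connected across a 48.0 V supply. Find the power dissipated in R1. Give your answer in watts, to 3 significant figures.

6.20 W

Reduce the parallel pair to R_p first; the network is then a simple series string.
R_p = (150×68.0)/(150+68.0) = 46.79 Ω
R_total = 270 + 46.79 = 316.8 Ω
I = V / R_total = 48.0 / 316.8 = 0.1515 A
R1 carries the full series current, so P = I²R.
P_R1 = (0.1515)² × 270 = 6.199 W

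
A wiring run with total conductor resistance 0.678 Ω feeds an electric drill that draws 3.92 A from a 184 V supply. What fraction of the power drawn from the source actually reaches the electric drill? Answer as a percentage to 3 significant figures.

The wiring run carries the full 3.92 A.
P_line = I² R_line = (3.920)² × 0.678 = 10.42 W
P_source = V I = 184 × 3.920 = 721.3 W; P_load = 710.9 W
η = P_load / P_source = 710.9 / 721.3 = 0.9856

98.6 %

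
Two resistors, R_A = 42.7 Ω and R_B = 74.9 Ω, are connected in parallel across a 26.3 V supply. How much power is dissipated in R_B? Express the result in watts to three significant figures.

9.23 W

The supply voltage appears across each parallel branch — just use P = V²/R_B.
P_R_B = V² / R_B = (26.3)² / 74.9 Ω = 9.235 W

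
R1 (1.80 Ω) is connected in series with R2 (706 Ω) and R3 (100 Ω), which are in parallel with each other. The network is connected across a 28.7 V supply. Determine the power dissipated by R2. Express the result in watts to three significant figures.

1.12 W

Reduce the parallel pair to R_p first; the network is then a simple series string.
R_p = (706×100)/(706+100) = 87.59 Ω
R_total = 1.80 + 87.59 = 89.39 Ω
I = V / R_total = 28.7 / 89.39 = 0.3211 A
Voltage across the parallel pair: V_p = I × R_p = 0.3211 × 87.59 = 28.12 V
R2 sees V_p directly, so P = V_p² / R2.
P_R2 = (28.12)² / 706 = 1.120 W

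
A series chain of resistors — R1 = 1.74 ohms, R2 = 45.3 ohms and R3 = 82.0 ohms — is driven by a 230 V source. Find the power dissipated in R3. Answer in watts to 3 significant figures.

Every series element carries the same I. Get I from the total resistance, then P = I² × R3.
R_total = 1.74 + 45.3 + 82.0 = 129.0 Ω
I = V / R_total = 230 / 129.0 = 1.782 A
P_R3 = I² × R3 = (1.782)² × 82.0 = 260.5 W

261 W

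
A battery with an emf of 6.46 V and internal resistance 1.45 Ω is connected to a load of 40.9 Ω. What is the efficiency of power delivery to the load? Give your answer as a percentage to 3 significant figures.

Both r and R carry the same current, so the power split is just the resistance split: η = R/(R+r).
η = R / (R + r) = 40.9 / (40.9 + 1.45) = 0.9658

96.6 %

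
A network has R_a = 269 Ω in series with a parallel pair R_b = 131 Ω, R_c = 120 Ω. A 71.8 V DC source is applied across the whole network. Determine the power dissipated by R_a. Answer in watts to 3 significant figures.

Collapse R_b‖R_c to a single equivalent, reducing the network to two series elements.
R_p = (131×120)/(131+120) = 62.63 Ω
R_total = 269 + 62.63 = 331.6 Ω
I = V / R_total = 71.8 / 331.6 = 0.2165 A
R_a carries the full series current, so P = I²R.
P_R_a = (0.2165)² × 269 = 12.61 W

12.6 W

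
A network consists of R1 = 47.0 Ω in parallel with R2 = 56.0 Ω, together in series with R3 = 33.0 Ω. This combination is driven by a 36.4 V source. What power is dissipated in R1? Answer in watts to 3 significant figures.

Reduce the parallel combination to a single R_p; the circuit then becomes R_p in series with the remaining resistor.
R_p = (47.0×56.0)/(47.0+56.0) = 25.55 Ω
R_total = R_p + 33.0 = 25.55 + 33.0 = 58.55 Ω
I = V / R_total = 36.4 / 58.55 = 0.6217 A
Voltage across the parallel pair: V_p = I × R_p = 0.6217 × 25.55 = 15.89 V
Use P = V²/R for R1 with V = V_p.
P_R1 = (15.89)² / 47.0 = 5.369 W

5.37 W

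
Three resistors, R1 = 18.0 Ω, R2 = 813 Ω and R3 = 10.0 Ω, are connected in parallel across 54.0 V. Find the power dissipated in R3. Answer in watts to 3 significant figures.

Every branch has 54.0 V across it, so for R3 the power is simply V²/R.
P_R3 = V² / R3 = (54.0)² / 10.0 Ω = 291.6 W

292 W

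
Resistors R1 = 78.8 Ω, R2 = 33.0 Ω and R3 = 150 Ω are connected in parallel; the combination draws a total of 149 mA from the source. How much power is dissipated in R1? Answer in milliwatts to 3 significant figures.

114 mW

The branches share the same voltage, but only the total current is given — find V from the equivalent resistance first.
1/R_eq = 1/78.8 + 1/33.0 + 1/150 ⇒ R_eq = 20.14 Ω
V = I_total × R_eq = 0.1490 × 20.14 = 3.000 V
P_R1 = V² / R1 = (3.000)² / 78.8 = 0.1142 W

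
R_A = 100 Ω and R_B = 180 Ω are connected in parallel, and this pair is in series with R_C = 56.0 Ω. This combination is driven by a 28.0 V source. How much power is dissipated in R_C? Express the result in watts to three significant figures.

Collapse the R_A‖R_B pair into one equivalent R_p; then R_p and R_C form a series string.
R_p = (100×180)/(100+180) = 64.29 Ω
R_total = R_p + 56.0 = 64.29 + 56.0 = 120.3 Ω
I = V / R_total = 28.0 / 120.3 = 0.2328 A
R_C is the series element, so its power is I²R.
P_R_C = (0.2328)² × 56.0 = 3.034 W

3.03 W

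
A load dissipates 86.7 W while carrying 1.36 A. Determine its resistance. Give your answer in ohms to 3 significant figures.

Inverting the appropriate power form: R = P / I².
R = 86.7 / (1.360)² = 46.87 Ω

46.9 Ω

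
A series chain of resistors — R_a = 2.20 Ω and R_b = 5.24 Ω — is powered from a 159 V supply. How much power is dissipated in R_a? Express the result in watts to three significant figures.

1000 W

In a series string the same current flows through every resistor — find that current, then P = I²R for the one we want.
R_total = 2.20 + 5.24 = 7.440 Ω
I = V / R_total = 159 / 7.440 = 21.37 A
P_R_a = I² × R_a = (21.37)² × 2.20 = 1005 W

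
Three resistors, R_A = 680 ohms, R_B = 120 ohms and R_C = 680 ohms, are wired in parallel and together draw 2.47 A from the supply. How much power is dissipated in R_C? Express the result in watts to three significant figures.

Only the total current is stated, so first find the parallel equivalent to get the voltage across the combination.
1/R_eq = 1/680 + 1/120 + 1/680 ⇒ R_eq = 88.70 Ω
V = I_total × R_eq = 2.470 × 88.70 = 219.1 V
P_R_C = V² / R_C = (219.1)² / 680 = 70.58 W

70.6 W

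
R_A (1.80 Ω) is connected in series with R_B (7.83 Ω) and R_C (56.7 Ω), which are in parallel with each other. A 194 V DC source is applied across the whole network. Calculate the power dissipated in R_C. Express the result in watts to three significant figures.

First combine the parallel branches into one equivalent R_p, then R_A + R_p is a series pair.
R_p = (7.83×56.7)/(7.83+56.7) = 6.880 Ω
R_total = 1.80 + 6.880 = 8.680 Ω
I = V / R_total = 194 / 8.680 = 22.35 A
Voltage across the parallel pair: V_p = I × R_p = 22.35 × 6.880 = 153.8 V
With V_p across R_C, its power is V_p²/R_C.
P_R_C = (153.8)² / 56.7 = 417.0 W

417 W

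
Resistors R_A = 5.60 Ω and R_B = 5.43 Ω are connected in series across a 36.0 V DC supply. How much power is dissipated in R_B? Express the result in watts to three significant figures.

The current is common to all series resistors; compute it, then apply P = I²R for the target.
R_total = 5.60 + 5.43 = 11.03 Ω
I = V / R_total = 36.0 / 11.03 = 3.264 A
P_R_B = I² × R_B = (3.264)² × 5.43 = 57.84 W

57.8 W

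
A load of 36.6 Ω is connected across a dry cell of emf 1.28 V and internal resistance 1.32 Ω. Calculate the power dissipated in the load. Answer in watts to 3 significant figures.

0.0417 W

With r and R in series, I = ε/(r+R); the load dissipates I²R.
I = ε / (r + R) = 1.28 / (1.32 + 36.6) = 0.03376 A
P_load = I² R = (0.03376)² × 36.6 = 0.04170 W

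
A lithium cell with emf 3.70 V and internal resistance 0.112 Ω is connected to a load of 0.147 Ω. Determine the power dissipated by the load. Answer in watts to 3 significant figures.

30.0 W

With r and R in series, I = ε/(r+R); the load dissipates I²R.
I = ε / (r + R) = 3.70 / (0.112 + 0.147) = 14.29 A
P_load = I² R = (14.29)² × 0.147 = 30.00 W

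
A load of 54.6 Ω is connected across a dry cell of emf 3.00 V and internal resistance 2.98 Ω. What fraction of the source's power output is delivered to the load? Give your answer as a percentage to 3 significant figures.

η = P_load/(P_load+P_int) = I²R/(I²R+I²r) = R/(R+r) — the I² cancels for series elements.
η = R / (R + r) = 54.6 / (54.6 + 2.98) = 0.9482

94.8 %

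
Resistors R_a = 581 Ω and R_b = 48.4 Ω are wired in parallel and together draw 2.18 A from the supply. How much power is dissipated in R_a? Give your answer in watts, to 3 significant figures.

Parallel branches share V, not I — compute V via R_eq, then use V²/R for the target branch.
1/R_eq = 1/581 + 1/48.4 ⇒ R_eq = 44.68 Ω
V = I_total × R_eq = 2.180 × 44.68 = 97.40 V
P_R_a = V² / R_a = (97.40)² / 581 = 16.33 W

16.3 W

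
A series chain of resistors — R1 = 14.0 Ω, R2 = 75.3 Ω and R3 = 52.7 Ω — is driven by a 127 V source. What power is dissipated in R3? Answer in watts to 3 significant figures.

42.2 W

Since the resistors are in series they all carry the loop current I = V/R_total; the power in any one is I²R.
R_total = 14.0 + 75.3 + 52.7 = 142.0 Ω
I = V / R_total = 127 / 142.0 = 0.8944 A
P_R3 = I² × R3 = (0.8944)² × 52.7 = 42.15 W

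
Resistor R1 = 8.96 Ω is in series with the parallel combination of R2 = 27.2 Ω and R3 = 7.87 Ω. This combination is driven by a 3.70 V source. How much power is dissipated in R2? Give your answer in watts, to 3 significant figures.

0.0826 W

Reduce the parallel pair to R_p first; the network is then a simple series string.
R_p = (27.2×7.87)/(27.2+7.87) = 6.104 Ω
R_total = 8.96 + 6.104 = 15.06 Ω
I = V / R_total = 3.70 / 15.06 = 0.2456 A
Voltage across the parallel pair: V_p = I × R_p = 0.2456 × 6.104 = 1.499 V
With V_p across R2, its power is V_p²/R2.
P_R2 = (1.499)² / 27.2 = 0.08264 W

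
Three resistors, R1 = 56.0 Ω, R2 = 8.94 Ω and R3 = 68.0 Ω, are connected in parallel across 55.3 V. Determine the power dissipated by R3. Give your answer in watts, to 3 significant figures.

R3 sits directly across the source, so P = V²/R with V = 55.3 V.
P_R3 = V² / R3 = (55.3)² / 68.0 Ω = 44.97 W

45.0 W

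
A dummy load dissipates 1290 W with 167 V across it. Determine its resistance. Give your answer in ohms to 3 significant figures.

21.6 Ω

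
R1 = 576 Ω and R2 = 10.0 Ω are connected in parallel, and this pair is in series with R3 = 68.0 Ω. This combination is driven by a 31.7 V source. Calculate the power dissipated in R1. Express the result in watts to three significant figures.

First find R_p for the parallel pair, then treat R_p + R3 as a series loop.
R_p = (576×10.0)/(576+10.0) = 9.829 Ω
R_total = R_p + 68.0 = 9.829 + 68.0 = 77.83 Ω
I = V / R_total = 31.7 / 77.83 = 0.4073 A
Voltage across the parallel pair: V_p = I × R_p = 0.4073 × 9.829 = 4.004 V
R1 has V_p across it, so P = V_p²/R1.
P_R1 = (4.004)² / 576 = 0.02783 W

0.0278 W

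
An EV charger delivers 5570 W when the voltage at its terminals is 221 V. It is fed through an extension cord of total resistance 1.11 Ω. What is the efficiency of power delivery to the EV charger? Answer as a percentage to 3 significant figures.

I = P / V = 5570 / 221 = 25.20 A through the extension cord.
P_line = I² R_line = (25.20)² × 1.11 = 705.1 W
P_source = P_load + P_line = 5570 + 705.1 = 6275 W
η = P_load / P_source = 5570 / 6275 = 0.8876

88.8 %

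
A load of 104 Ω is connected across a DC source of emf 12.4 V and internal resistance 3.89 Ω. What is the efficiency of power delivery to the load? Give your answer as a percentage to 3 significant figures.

96.4 %

Efficiency is P_load / P_total. With a series r and R sharing the same I, P = I²R for each, so η = R/(R+r).
η = R / (R + r) = 104 / (104 + 3.89) = 0.9639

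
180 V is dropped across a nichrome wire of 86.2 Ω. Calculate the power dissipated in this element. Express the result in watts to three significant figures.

376 W

Voltage and resistance are given, so P = V²/R is the one-step route.
P = (180 V)² / 86.2 Ω = 375.9 W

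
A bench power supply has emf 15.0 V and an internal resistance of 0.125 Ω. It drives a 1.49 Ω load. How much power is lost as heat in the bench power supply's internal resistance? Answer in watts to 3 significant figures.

10.8 W

Internal loss is I²r, with I set by the total series resistance r+R.
I = ε / (r + R) = 15.0 / (0.125 + 1.49) = 9.288 A
P_int = I² r = (9.288)² × 0.125 = 10.78 W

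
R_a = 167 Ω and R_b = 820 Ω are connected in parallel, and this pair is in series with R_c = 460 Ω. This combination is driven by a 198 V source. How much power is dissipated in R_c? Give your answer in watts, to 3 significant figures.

First find R_p for the parallel pair, then treat R_p + R_c as a series loop.
R_p = (167×820)/(167+820) = 138.7 Ω
R_total = R_p + 460 = 138.7 + 460 = 598.7 Ω
I = V / R_total = 198 / 598.7 = 0.3307 A
All the supply current flows through R_c; use P = I²R_c.
P_R_c = (0.3307)² × 460 = 50.30 W

50.3 W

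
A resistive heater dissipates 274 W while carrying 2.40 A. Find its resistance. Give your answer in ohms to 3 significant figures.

The two known quantities fix the third via R = P / I².
R = 274 / (2.400)² = 47.57 Ω

47.6 Ω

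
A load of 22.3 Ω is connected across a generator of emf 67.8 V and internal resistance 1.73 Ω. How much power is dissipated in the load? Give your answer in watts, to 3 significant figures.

Load and internal resistance form a series loop — compute the loop current, then the load power via I²R.
I = ε / (r + R) = 67.8 / (1.73 + 22.3) = 2.821 A
P_load = I² R = (2.821)² × 22.3 = 177.5 W

178 W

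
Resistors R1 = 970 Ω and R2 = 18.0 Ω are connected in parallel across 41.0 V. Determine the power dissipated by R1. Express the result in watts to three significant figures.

Each parallel branch sees the full supply voltage, so P = V²/R applies directly to the target branch.
P_R1 = V² / R1 = (41.0)² / 970 Ω = 1.733 W

1.73 W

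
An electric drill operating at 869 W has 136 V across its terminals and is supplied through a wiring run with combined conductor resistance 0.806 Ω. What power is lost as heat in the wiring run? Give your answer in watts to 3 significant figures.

The wiring run and load are in series, so the same current flows in both; the loss is I²R_line.
I = P / V = 869 / 136 = 6.390 A through the wiring run.
P_line = I² R_line = (6.390)² × 0.806 = 32.91 W

32.9 W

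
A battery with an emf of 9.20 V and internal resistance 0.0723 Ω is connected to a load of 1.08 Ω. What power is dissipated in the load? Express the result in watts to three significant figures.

The internal resistance and the load are in series, so the same I flows through both; get I from ε/(r+R), then I²R for the load.
I = ε / (r + R) = 9.20 / (0.0723 + 1.08) = 7.984 A
P_load = I² R = (7.984)² × 1.08 = 68.84 W

68.8 W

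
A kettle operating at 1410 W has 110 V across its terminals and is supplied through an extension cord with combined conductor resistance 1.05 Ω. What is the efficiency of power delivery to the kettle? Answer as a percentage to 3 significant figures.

89.1 %

I = P / V = 1410 / 110 = 12.82 A through the extension cord.
P_line = I² R_line = (12.82)² × 1.05 = 172.5 W
P_source = P_load + P_line = 1410 + 172.5 = 1583 W
η = P_load / P_source = 1410 / 1583 = 0.8910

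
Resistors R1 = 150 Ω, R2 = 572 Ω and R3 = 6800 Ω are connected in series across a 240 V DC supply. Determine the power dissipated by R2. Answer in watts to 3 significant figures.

0.582 W

In a series string the same current flows through every resistor — find that current, then P = I²R for the one we want.
R_total = 150 + 572 + 6800 = 7522 Ω
I = V / R_total = 240 / 7522 = 0.03191 A
P_R2 = I² × R2 = (0.03191)² × 572 = 0.5823 W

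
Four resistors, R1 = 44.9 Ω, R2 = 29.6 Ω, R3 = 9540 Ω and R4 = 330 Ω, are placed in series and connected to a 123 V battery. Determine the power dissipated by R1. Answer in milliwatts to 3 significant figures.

6.87 mW

Since the resistors are in series they all carry the loop current I = V/R_total; the power in any one is I²R.
R_total = 44.9 + 29.6 + 9540 + 330 = 9944 Ω
I = V / R_total = 123 / 9944 = 0.01237 A
P_R1 = I² × R1 = (0.01237)² × 44.9 = 0.006869 W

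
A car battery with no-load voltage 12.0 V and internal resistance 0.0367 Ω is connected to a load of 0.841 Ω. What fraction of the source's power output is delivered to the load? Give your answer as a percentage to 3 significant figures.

95.8 %

Both r and R carry the same current, so the power split is just the resistance split: η = R/(R+r).
η = R / (R + r) = 0.841 / (0.841 + 0.0367) = 0.9582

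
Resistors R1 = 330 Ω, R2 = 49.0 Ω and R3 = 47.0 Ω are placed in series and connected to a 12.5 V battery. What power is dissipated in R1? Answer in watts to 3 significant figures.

Every series element carries the same I. Get I from the total resistance, then P = I² × R1.
R_total = 330 + 49.0 + 47.0 = 426.0 Ω
I = V / R_total = 12.5 / 426.0 = 0.02934 A
P_R1 = I² × R1 = (0.02934)² × 330 = 0.2841 W

0.284 W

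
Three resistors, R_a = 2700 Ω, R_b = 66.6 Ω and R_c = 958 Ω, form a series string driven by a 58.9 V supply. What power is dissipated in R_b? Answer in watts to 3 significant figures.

Series elements share the same current, so find I first, then use P = I²R.
R_total = 2700 + 66.6 + 958 = 3725 Ω
I = V / R_total = 58.9 / 3725 = 0.01581 A
P_R_b = I² × R_b = (0.01581)² × 66.6 = 0.01666 W

0.0167 W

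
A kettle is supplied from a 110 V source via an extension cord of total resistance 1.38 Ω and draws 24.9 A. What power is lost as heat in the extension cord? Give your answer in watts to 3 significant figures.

856 W

Only the current and the line resistance are needed for the I²R loss.
The extension cord carries the full 24.9 A.
P_line = I² R_line = (24.90)² × 1.38 = 855.6 W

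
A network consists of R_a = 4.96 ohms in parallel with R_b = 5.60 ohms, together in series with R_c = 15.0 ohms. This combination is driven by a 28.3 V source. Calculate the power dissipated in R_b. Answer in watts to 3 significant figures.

Combine R_a and R_b into their parallel equivalent first, reducing the network to two series resistors.
R_p = (4.96×5.60)/(4.96+5.60) = 2.630 Ω
R_total = R_p + 15.0 = 2.630 + 15.0 = 17.63 Ω
I = V / R_total = 28.3 / 17.63 = 1.605 A
Voltage across the parallel pair: V_p = I × R_p = 1.605 × 2.630 = 4.222 V
R_b has V_p across it, so P = V_p²/R_b.
P_R_b = (4.222)² / 5.60 = 3.183 W

3.18 W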